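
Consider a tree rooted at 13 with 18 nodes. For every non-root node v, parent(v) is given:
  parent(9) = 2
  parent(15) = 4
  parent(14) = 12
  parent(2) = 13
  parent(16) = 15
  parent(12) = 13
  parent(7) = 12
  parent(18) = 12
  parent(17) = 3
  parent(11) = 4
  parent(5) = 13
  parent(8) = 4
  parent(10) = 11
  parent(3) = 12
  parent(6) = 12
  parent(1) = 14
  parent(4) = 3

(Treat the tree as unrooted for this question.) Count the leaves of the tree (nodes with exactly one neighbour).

10

The leaves are 1, 5, 6, 7, 8, 9, 10, 16, 17, 18.
That is 10 leaves.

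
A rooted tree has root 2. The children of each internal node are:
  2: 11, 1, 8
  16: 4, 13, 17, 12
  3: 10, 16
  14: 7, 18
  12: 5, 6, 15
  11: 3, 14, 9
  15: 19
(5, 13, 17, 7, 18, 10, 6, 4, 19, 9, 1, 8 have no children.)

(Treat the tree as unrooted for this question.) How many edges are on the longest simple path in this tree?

A longest path is 19–15–12–16–3–11–14–18, with 7 edges.

7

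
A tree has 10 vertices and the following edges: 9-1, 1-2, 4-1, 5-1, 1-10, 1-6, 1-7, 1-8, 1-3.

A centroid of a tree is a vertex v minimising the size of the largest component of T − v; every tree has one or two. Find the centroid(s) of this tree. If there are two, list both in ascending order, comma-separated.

1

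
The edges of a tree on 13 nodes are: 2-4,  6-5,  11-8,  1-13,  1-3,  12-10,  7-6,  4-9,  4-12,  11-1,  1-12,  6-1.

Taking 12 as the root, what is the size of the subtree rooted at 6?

6's subtree: {6, 5, 7}, size 3.

3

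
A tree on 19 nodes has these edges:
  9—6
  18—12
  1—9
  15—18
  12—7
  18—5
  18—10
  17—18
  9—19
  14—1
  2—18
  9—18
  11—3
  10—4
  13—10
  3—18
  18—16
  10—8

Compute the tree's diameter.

5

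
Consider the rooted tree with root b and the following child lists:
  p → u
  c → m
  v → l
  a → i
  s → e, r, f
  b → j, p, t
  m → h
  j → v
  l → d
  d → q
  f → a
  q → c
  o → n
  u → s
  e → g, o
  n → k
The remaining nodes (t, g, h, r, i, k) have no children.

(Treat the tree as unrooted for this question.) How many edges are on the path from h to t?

9

h – m – c – q – d – l – v – j – b – t: 9 edges.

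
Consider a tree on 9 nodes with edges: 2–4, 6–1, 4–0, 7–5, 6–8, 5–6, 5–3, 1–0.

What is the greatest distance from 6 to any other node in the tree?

The node farthest from 6 is 2, via 6-1-0-4-2 — 4 edges.

4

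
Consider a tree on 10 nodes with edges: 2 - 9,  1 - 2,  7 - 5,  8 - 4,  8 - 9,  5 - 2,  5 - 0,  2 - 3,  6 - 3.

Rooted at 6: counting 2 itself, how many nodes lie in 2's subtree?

8

2's subtree: {2, 5, 9, 1, 7, 0, 8, 4}, size 8.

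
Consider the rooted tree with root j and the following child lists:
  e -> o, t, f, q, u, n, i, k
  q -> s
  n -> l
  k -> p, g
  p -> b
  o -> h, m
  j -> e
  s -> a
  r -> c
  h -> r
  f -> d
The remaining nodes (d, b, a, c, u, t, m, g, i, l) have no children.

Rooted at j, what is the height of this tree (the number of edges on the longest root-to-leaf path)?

c sits deepest: j-e-o-h-r-c — 5 edges from the root.

5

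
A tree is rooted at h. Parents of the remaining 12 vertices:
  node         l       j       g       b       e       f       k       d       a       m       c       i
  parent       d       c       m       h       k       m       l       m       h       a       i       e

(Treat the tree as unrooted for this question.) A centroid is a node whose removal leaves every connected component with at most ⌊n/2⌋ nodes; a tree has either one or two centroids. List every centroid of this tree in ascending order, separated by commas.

d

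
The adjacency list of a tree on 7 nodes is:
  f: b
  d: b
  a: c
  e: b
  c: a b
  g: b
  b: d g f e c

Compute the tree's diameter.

3

BFS from a reaches f last, at distance 3; BFS from f confirms no node is farther.
Path: a – c – b – f.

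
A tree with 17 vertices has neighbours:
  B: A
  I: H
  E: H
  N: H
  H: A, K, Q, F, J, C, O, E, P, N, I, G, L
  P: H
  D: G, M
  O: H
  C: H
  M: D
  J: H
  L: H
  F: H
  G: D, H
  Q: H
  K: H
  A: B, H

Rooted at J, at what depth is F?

Path from J to F: J – H – F, which has 2 edges.

2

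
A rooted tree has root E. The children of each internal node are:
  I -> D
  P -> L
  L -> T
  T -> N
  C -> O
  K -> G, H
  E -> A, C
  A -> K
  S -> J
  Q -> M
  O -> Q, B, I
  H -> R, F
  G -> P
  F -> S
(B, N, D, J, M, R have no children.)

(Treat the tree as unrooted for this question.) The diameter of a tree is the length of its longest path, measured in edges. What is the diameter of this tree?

A longest path is D-I-O-C-E-A-K-G-P-L-T-N, with 11 edges.

11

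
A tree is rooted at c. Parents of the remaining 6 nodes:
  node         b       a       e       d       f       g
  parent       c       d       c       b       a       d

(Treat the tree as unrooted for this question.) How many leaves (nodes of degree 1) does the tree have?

3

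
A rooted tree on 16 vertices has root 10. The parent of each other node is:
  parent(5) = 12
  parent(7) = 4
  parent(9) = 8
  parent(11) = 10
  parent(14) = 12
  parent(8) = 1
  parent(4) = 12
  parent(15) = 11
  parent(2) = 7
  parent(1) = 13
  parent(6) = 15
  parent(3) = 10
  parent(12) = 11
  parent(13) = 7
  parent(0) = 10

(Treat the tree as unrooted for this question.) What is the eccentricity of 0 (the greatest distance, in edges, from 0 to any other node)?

Distances from 0 peak at 9, attained at 9.
0–10–11–12–4–7–13–1–8–9

9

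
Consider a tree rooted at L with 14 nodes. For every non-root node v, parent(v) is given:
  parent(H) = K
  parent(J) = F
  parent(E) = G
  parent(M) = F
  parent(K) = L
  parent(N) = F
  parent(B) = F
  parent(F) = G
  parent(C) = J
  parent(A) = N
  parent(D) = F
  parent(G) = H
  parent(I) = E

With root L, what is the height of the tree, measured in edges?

6

The longest root-to-leaf path is L → K → H → G → F → J → C (6 edges).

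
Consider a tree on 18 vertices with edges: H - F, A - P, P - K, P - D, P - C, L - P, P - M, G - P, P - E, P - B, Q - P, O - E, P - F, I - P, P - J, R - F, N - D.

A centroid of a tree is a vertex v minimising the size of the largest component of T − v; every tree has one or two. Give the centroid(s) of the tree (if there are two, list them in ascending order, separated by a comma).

P

Removing P splits the tree into components of sizes 3, 2, 2, 1, 1, 1, 1, 1, 1, 1, 1, 1, 1; the largest is 3 ≤ ⌊18/2⌋ = 9.
No neighbour of P does as well, so P is the unique centroid.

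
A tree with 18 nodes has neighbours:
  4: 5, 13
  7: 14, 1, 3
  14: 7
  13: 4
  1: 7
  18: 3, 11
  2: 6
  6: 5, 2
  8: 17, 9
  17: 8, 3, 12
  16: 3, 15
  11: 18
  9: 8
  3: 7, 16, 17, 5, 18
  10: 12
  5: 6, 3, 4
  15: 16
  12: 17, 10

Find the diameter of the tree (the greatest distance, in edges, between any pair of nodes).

Starting from 9, a farthest node is 2 at distance 6.
One longest path: 9-8-17-3-5-6-2.
So the diameter is 6.

6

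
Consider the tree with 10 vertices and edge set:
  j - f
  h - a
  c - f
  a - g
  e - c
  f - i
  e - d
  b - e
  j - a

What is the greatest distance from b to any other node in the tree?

6

The node farthest from b is g (h also at distance 6), via b–e–c–f–j–a–g — 6 edges.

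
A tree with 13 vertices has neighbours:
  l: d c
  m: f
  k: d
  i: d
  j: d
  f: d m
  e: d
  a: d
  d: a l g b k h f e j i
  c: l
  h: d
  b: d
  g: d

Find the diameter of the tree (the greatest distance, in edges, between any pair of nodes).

4

A longest path is m-f-d-l-c, with 4 edges.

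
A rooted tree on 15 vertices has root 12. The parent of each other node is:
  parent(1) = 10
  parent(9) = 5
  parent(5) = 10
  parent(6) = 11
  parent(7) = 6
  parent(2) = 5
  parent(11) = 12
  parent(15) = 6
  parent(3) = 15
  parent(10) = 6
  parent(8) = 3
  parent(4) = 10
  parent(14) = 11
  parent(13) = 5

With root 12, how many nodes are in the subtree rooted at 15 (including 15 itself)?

15's subtree: {15, 3, 8}, size 3.

3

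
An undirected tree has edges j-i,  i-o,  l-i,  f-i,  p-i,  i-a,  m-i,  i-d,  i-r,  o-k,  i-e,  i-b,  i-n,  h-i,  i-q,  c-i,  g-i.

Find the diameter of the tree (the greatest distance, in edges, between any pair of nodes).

BFS from k reaches n last, at distance 3; BFS from n confirms no node is farther.
Path: k-o-i-n.

3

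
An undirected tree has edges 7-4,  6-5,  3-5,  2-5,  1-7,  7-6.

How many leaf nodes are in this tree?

4

The leaves are 1, 2, 3, 4.
That is 4 leaves.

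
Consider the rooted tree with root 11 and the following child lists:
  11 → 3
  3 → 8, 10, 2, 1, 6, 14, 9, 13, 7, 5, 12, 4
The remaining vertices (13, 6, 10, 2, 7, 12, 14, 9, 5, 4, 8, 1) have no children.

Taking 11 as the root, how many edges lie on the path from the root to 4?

2

11 → 3 → 4 — 2 edges.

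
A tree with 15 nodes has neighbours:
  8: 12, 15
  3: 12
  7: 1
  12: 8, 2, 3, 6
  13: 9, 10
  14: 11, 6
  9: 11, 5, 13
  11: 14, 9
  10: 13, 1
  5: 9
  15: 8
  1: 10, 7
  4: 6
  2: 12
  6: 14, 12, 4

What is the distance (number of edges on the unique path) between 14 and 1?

5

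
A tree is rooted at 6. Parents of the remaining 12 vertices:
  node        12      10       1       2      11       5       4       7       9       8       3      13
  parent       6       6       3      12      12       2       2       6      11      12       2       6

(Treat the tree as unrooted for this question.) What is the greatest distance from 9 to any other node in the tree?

5

A farthest node from 9 is 1.
The path 9 – 11 – 12 – 2 – 3 – 1 has 5 edges.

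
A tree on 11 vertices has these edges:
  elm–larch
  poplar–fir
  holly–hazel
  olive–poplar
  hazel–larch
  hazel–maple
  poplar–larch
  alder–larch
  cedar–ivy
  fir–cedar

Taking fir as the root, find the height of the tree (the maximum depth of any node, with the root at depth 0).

4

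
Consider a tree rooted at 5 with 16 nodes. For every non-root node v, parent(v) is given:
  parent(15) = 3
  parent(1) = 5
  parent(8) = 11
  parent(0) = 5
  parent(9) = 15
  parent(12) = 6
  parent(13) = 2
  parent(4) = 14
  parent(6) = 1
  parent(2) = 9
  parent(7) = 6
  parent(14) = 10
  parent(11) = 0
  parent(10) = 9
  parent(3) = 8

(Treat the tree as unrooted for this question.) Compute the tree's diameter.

A longest path is 4 – 14 – 10 – 9 – 15 – 3 – 8 – 11 – 0 – 5 – 1 – 6 – 7, with 12 edges.

12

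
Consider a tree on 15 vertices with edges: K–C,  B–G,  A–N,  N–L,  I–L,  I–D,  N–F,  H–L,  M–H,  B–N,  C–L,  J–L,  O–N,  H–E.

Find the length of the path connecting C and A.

3

C - L - N - A: 3 edges.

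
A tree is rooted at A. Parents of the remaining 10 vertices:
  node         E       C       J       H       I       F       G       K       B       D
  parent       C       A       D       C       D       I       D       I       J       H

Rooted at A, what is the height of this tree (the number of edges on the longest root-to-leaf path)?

5

K sits deepest: A–C–H–D–I–K — 5 edges from the root.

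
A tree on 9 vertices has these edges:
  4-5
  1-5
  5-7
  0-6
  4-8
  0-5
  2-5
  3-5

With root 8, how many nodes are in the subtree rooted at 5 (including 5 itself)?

7

5's subtree: {5, 3, 0, 2, 1, 7, 6}, size 7.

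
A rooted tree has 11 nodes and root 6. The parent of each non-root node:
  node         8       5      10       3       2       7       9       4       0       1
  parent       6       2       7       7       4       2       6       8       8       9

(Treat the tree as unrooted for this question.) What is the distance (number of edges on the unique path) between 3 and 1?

7

3–7–2–4–8–6–9–1: 7 edges.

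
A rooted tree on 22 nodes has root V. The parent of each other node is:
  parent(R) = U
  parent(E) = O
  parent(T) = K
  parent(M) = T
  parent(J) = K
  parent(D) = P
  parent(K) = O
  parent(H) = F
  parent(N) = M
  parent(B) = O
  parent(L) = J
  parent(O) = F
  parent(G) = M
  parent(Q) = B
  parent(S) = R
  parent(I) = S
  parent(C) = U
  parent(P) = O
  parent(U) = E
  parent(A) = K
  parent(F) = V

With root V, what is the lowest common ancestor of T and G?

T

T's ancestor chain is T, K, O, F, V and G's is G, M, T, K, O, F, V; they first meet at T.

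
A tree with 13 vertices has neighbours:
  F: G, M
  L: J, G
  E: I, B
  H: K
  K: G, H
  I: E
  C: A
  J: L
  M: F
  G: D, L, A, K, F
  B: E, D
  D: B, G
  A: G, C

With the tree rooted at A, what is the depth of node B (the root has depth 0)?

Climbing from B to the root: B → D → G → A. That's 3 steps.

3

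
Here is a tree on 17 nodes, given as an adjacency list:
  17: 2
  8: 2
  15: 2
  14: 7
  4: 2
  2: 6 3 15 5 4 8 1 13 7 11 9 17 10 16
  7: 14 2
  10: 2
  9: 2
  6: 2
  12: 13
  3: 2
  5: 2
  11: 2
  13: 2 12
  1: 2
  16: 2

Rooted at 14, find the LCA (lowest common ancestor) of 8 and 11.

8's ancestor chain is 8, 2, 7, 14 and 11's is 11, 2, 7, 14; they first meet at 2.

2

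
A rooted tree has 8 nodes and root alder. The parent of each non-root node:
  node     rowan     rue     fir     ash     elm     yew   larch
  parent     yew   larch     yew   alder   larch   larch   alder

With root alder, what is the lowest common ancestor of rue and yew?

larch

Ancestors of rue (toward the root): rue, larch, alder.
Ancestors of yew: yew, larch, alder.
The deepest node appearing in both lists is larch.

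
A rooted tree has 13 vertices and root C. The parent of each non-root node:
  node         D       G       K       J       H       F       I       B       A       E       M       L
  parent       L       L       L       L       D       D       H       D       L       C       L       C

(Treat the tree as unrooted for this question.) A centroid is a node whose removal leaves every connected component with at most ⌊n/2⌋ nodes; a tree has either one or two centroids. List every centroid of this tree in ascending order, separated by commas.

L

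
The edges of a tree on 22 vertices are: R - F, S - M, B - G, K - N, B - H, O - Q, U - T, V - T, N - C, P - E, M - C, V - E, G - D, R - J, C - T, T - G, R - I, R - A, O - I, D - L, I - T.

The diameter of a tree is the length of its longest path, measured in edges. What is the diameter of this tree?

6

A longest path is H – B – G – T – I – R – F, with 6 edges.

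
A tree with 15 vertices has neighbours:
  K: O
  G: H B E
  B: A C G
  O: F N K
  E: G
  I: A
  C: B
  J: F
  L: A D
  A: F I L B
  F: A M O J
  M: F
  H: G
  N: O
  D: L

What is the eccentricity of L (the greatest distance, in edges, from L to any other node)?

The node farthest from L is K (E, N, H also at distance 4), via L–A–F–O–K — 4 edges.

4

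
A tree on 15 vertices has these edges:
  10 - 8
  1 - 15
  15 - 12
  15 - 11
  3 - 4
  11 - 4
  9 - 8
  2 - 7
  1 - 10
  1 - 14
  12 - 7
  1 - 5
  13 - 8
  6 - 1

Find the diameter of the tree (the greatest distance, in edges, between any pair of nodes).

Starting from 13, a farthest node is 3 at distance 7.
One longest path: 13 - 8 - 10 - 1 - 15 - 11 - 4 - 3.
So the diameter is 7.

7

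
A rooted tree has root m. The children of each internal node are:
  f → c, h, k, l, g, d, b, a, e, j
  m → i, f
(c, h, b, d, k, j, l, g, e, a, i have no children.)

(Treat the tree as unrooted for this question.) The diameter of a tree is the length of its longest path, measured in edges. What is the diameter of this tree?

Starting from i, a farthest node is b at distance 3.
One longest path: i-m-f-b.
So the diameter is 3.

3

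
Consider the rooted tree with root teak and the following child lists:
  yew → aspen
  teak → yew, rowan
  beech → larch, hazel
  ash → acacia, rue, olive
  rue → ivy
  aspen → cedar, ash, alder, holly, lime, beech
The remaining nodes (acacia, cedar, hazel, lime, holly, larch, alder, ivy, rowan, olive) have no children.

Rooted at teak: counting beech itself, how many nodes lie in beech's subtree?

3

Descendants of beech (including itself): beech, hazel, larch. That's 3.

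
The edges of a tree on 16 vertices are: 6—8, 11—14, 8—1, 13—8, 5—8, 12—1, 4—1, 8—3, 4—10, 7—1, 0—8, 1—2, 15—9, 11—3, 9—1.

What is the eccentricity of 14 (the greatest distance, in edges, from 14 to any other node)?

The node farthest from 14 is 10 (15 also at distance 6), via 14 – 11 – 3 – 8 – 1 – 4 – 10 — 6 edges.

6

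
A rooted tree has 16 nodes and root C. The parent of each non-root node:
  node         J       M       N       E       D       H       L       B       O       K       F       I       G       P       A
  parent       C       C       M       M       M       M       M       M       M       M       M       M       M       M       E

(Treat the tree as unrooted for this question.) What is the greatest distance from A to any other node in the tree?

4

A farthest node from A is J.
The path A-E-M-C-J has 4 edges.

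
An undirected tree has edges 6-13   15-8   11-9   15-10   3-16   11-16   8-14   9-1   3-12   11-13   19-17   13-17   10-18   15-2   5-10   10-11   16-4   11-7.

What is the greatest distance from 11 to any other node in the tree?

The node farthest from 11 is 14, via 11–10–15–8–14 — 4 edges.

4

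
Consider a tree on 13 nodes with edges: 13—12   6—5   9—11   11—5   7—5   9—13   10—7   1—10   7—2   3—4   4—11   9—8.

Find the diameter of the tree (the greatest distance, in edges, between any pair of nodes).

A longest path is 12 - 13 - 9 - 11 - 5 - 7 - 10 - 1, with 7 edges.

7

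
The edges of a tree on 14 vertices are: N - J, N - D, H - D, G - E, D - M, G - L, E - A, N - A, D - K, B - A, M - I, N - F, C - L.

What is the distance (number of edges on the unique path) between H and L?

6

H–D–N–A–E–G–L: 6 edges.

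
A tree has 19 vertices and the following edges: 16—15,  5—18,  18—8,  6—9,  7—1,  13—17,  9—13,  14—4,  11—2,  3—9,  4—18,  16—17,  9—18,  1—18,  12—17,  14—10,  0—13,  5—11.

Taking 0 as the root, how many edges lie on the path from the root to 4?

4

0–13–9–18–4 — 4 edges.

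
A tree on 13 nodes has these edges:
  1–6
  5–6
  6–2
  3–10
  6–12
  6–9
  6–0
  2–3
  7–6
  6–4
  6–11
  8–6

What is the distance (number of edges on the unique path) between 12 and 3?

3

Walking from 12: 12 – 6 – 2 – 3. Length 3.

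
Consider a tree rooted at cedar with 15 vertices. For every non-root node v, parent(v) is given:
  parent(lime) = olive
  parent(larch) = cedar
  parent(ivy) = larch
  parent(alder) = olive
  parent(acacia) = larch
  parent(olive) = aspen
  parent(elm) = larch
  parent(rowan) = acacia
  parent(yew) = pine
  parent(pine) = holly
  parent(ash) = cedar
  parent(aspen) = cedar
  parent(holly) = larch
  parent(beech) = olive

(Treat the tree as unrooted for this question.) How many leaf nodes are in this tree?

8

Exactly 8 nodes have a single neighbour: alder, ash, beech, elm, ivy, lime, rowan, yew.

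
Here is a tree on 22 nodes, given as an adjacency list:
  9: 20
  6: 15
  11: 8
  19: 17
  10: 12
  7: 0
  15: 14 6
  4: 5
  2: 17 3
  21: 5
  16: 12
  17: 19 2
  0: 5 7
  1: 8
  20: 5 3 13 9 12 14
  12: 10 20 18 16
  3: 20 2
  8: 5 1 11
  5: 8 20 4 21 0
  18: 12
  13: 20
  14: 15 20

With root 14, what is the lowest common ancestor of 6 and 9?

14

Path 6→root: 6 15 14; path 9→root: 9 20 14.
First common node: 14.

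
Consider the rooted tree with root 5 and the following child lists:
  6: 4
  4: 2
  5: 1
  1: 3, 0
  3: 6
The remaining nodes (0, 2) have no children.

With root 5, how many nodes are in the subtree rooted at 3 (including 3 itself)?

4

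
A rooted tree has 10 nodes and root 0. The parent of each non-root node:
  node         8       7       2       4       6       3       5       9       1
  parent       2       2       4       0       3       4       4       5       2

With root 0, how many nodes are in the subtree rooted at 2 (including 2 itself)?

Descendants of 2 (including itself): 2, 1, 8, 7. That's 4.

4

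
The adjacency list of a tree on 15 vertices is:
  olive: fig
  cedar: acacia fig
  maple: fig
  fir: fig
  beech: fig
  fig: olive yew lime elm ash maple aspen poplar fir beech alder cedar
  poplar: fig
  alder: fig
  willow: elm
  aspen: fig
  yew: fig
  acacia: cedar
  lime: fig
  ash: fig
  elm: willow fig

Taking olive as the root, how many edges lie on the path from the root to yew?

2

olive–fig–yew — 2 edges.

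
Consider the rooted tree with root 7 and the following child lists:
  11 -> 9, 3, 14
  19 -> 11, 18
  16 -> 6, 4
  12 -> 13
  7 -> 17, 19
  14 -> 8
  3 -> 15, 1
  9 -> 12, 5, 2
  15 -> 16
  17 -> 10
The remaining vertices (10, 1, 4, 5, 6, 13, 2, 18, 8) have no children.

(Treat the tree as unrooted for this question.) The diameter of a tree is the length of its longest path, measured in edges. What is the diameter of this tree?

BFS from 10 reaches 6 last, at distance 8; BFS from 6 confirms no node is farther.
Path: 10-17-7-19-11-3-15-16-6.

8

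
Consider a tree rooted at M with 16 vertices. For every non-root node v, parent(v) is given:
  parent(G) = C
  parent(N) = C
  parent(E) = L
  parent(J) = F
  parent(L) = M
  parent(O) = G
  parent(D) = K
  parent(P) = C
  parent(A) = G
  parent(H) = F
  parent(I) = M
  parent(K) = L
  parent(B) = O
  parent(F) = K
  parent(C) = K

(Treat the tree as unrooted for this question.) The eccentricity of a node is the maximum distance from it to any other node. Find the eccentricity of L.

A farthest node from L is B.
The path L-K-C-G-O-B has 5 edges.

5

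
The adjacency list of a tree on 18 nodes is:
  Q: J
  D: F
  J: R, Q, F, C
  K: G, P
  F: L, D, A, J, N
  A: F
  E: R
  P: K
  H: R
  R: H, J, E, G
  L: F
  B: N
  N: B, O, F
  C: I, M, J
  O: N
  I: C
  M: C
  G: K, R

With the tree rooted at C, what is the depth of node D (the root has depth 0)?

3

Path from C to D: C – J – F – D, which has 3 edges.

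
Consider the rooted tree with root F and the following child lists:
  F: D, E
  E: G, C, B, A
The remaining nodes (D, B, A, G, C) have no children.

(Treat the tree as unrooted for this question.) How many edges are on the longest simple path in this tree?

3

A longest path is D–F–E–B, with 3 edges.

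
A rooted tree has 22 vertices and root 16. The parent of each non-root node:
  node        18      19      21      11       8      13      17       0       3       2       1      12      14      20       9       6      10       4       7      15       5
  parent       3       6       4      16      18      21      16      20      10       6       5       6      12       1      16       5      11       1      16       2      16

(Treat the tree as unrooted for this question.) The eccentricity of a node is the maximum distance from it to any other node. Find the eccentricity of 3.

8

A farthest node from 3 is 13.
The path 3 – 10 – 11 – 16 – 5 – 1 – 4 – 21 – 13 has 8 edges.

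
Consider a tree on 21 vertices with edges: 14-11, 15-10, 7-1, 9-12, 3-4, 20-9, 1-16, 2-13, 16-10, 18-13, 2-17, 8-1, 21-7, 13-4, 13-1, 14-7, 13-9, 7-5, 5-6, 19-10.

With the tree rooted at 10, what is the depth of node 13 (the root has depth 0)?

Climbing from 13 to the root: 13 → 1 → 16 → 10. That's 3 steps.

3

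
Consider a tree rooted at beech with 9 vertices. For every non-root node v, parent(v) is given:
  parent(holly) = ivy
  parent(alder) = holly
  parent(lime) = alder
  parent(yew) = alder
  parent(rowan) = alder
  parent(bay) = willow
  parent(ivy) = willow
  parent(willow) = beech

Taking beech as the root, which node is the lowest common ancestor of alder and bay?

Path alder→root: alder holly ivy willow beech; path bay→root: bay willow beech.
First common node: willow.

willow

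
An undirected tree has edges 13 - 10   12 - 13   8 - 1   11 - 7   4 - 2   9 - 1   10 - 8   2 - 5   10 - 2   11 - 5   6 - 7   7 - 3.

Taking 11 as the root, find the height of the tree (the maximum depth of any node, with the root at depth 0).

6

The longest root-to-leaf path is 11-5-2-10-8-1-9 (6 edges).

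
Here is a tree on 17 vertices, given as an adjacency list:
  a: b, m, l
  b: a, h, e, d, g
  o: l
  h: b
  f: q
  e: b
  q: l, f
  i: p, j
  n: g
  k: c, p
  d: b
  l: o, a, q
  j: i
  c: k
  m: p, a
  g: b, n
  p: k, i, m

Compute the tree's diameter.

BFS from j reaches f last, at distance 7; BFS from f confirms no node is farther.
Path: j–i–p–m–a–l–q–f.

7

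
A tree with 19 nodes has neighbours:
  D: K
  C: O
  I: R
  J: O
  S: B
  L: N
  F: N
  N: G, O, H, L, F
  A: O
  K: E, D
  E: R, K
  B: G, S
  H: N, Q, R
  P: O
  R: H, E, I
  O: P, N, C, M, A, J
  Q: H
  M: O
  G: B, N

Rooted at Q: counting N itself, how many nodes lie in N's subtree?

N's subtree: {N, G, O, L, F, B, P, C, J, A, M, S}, size 12.

12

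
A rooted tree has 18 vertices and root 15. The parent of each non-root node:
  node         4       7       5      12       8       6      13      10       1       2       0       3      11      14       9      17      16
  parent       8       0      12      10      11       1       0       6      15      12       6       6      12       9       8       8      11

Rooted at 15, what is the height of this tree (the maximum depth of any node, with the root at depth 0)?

The longest root-to-leaf path is 15–1–6–10–12–11–8–9–14 (8 edges).

8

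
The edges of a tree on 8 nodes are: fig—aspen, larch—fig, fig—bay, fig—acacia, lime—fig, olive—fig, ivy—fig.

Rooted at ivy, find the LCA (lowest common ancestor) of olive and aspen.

fig

Path olive→root: olive fig ivy; path aspen→root: aspen fig ivy.
First common node: fig.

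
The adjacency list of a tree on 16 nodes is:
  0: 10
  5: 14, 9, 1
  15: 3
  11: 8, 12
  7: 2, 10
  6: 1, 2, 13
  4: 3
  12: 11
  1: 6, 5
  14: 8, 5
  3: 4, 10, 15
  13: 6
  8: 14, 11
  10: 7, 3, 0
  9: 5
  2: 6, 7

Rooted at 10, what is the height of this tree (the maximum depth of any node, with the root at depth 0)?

The longest root-to-leaf path is 10 – 7 – 2 – 6 – 1 – 5 – 14 – 8 – 11 – 12 (9 edges).

9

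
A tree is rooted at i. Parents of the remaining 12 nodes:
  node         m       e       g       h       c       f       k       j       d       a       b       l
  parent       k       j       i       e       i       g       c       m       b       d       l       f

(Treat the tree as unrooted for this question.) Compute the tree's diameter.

12

BFS from a reaches h last, at distance 12; BFS from h confirms no node is farther.
Path: a-d-b-l-f-g-i-c-k-m-j-e-h.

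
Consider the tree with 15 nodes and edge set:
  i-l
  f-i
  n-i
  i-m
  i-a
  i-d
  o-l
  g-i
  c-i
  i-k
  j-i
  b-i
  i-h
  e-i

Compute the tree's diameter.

3

A longest path is o–l–i–h, with 3 edges.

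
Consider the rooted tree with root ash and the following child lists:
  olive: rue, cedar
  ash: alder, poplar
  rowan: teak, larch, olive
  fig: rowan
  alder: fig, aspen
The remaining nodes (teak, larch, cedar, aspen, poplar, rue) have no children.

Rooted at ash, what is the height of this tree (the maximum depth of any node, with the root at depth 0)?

5

The longest root-to-leaf path is ash – alder – fig – rowan – olive – cedar (5 edges).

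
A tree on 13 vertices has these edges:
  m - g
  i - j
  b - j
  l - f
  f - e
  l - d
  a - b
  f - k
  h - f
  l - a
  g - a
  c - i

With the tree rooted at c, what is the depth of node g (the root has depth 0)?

5

Climbing from g to the root: g – a – b – j – i – c. That's 5 steps.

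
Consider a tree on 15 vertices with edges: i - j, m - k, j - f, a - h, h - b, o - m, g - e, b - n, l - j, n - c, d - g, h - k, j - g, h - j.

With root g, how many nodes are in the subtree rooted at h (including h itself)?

h's subtree: {h, b, k, a, n, m, c, o}, size 8.

8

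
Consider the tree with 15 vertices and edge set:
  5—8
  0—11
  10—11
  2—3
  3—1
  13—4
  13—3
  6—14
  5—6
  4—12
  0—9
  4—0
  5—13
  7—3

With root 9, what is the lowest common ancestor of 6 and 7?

13

6's ancestor chain is 6, 5, 13, 4, 0, 9 and 7's is 7, 3, 13, 4, 0, 9; they first meet at 13.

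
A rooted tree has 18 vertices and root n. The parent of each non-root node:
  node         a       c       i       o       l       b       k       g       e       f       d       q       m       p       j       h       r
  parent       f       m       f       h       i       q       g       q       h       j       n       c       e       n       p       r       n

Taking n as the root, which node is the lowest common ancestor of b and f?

Path b→root: b q c m e h r n; path f→root: f j p n.
First common node: n.

n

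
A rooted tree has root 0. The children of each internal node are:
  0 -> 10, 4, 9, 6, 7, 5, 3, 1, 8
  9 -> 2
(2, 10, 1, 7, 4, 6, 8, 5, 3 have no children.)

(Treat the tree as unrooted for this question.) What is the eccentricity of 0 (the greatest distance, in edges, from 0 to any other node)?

Distances from 0 peak at 2, attained at 2.
0–9–2

2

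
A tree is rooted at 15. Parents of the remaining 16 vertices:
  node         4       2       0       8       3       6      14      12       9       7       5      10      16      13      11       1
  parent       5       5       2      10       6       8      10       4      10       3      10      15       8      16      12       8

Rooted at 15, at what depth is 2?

3

15–10–5–2 — 3 edges.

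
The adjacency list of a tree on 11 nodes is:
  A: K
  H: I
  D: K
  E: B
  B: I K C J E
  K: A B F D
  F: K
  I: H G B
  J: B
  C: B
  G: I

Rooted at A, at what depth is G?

4

A – K – B – I – G — 4 edges.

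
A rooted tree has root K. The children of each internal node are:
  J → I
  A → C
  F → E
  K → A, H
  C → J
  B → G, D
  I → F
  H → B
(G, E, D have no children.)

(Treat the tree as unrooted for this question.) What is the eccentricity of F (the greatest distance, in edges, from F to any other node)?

8

Distances from F peak at 8, attained at D (G also at distance 8).
F-I-J-C-A-K-H-B-D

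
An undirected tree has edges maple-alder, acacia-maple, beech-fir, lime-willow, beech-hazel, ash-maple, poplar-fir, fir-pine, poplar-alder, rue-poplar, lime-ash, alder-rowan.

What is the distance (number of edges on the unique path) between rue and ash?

rue – poplar – alder – maple – ash: 4 edges.

4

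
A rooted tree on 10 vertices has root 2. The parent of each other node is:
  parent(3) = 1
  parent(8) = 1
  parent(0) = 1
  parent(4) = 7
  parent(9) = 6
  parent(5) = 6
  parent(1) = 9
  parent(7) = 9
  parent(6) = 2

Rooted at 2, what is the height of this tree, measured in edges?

4

The longest root-to-leaf path is 2 – 6 – 9 – 7 – 4 (4 edges).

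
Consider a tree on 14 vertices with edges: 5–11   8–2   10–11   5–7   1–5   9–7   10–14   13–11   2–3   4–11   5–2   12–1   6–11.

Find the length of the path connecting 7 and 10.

3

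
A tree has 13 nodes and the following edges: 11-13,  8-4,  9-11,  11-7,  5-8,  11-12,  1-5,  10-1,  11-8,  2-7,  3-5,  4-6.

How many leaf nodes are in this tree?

Degree-1 nodes: 2, 3, 6, 9, 10, 12, 13 — 7 of them.

7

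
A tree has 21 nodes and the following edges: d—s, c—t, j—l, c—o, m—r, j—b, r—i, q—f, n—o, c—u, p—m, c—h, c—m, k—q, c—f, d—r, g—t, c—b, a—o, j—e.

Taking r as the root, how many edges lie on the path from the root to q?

4

r–m–c–f–q — 4 edges.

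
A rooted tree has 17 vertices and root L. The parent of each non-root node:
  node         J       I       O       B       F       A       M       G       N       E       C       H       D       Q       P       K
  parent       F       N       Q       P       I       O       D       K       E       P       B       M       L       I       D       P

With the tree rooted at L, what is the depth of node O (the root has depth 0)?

7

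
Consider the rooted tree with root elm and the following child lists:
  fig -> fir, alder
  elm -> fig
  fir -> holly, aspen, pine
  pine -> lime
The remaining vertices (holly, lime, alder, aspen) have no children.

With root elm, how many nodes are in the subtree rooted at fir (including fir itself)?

5

Descendants of fir (including itself): fir, aspen, pine, holly, lime. That's 5.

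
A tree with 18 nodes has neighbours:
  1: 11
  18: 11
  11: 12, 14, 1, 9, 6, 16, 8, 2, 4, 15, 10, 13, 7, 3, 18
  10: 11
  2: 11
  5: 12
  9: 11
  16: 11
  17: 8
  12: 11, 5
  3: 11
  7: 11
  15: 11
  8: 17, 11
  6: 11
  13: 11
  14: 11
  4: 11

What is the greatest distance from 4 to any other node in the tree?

3

Distances from 4 peak at 3, attained at 5 (17 also at distance 3).
4 – 11 – 12 – 5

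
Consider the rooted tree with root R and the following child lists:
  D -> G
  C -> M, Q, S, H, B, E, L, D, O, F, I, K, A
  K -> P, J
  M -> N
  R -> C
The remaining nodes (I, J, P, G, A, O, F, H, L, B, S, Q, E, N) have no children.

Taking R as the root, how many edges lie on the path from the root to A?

2

Climbing from A to the root: A–C–R. That's 2 steps.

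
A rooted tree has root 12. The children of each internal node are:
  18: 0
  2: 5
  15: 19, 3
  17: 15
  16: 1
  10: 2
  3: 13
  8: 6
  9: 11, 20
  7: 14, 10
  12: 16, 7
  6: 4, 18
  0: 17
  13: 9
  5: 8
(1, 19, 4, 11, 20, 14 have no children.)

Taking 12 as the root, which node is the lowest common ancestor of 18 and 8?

8

Path 18→root: 18 6 8 5 2 10 7 12; path 8→root: 8 5 2 10 7 12.
First common node: 8.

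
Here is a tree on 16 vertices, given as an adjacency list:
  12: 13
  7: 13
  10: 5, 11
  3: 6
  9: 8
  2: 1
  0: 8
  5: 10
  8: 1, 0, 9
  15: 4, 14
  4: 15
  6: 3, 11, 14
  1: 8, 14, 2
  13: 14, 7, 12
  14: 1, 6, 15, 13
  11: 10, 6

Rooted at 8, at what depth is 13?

3

8 → 1 → 14 → 13 — 3 edges.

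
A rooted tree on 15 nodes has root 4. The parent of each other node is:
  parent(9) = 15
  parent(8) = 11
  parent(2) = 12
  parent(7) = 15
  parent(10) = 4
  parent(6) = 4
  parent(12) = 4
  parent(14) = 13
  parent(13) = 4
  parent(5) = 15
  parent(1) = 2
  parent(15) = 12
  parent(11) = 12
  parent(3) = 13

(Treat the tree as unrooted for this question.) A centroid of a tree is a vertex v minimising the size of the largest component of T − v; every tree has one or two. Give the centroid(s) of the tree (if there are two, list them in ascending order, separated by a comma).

Removing 12 splits the tree into components of sizes 6, 4, 2, 2; the largest is 6 ≤ ⌊15/2⌋ = 7.
Every other node leaves some component of size > 7, so the centroid is unique.

12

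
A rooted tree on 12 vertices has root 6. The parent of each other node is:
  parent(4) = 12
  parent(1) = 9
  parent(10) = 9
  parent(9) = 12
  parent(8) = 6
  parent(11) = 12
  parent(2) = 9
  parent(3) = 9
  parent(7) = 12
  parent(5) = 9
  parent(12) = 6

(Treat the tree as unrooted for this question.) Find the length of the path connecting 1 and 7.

1 – 9 – 12 – 7: 3 edges.

3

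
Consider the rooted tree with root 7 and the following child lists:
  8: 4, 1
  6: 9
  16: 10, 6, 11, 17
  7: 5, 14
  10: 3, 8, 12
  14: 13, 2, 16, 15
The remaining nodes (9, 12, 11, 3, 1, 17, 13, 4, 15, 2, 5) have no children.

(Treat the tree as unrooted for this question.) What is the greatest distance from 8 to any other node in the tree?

Distances from 8 peak at 5, attained at 5.
8-10-16-14-7-5

5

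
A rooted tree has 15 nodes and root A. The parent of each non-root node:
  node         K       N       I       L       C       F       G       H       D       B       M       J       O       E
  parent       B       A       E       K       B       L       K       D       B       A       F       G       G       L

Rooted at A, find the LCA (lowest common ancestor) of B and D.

B

Path B→root: B A; path D→root: D B A.
First common node: B.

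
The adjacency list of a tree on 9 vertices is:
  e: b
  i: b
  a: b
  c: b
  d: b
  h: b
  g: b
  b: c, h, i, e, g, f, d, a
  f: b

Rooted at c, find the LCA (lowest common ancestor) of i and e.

Ancestors of i (toward the root): i, b, c.
Ancestors of e: e, b, c.
The deepest node appearing in both lists is b.

b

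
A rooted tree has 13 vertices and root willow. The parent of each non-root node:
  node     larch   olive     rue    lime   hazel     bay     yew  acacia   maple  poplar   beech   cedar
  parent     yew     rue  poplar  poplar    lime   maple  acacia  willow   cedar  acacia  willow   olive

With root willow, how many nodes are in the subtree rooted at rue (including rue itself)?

The subtree rooted at rue contains: rue, olive, cedar, maple, bay — 5 nodes.

5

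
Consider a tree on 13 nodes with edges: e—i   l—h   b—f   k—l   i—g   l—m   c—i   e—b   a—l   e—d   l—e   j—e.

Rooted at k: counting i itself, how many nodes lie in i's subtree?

3

The subtree rooted at i contains: i, g, c — 3 nodes.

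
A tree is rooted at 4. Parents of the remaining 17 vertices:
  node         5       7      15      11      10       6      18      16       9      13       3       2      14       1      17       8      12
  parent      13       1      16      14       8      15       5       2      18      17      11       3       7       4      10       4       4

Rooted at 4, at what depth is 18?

Climbing from 18 to the root: 18–5–13–17–10–8–4. That's 6 steps.

6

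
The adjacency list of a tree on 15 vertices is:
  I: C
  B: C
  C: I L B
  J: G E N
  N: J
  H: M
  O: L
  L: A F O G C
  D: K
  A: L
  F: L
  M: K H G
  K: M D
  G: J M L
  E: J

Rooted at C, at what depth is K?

4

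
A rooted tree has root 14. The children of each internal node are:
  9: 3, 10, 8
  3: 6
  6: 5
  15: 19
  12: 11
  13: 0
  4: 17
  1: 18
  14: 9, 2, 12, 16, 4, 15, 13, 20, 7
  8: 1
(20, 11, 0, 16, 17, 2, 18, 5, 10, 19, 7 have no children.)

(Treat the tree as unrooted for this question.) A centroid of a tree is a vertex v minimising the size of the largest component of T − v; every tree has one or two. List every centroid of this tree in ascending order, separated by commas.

If 14 is removed the pieces have sizes 8, 2, 2, 2, 2, 1, 1, 1, 1, all ≤ ⌊21/2⌋ = 10.
No neighbour of 14 does as well, so 14 is the unique centroid.

14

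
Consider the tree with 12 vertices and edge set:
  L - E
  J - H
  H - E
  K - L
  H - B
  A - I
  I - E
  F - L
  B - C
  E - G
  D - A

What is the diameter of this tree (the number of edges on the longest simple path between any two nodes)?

6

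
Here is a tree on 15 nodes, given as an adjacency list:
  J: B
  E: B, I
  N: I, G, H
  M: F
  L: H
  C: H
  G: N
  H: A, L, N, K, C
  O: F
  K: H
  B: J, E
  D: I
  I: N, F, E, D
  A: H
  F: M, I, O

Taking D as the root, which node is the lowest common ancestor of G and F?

Ancestors of G (toward the root): G, N, I, D.
Ancestors of F: F, I, D.
The deepest node appearing in both lists is I.

I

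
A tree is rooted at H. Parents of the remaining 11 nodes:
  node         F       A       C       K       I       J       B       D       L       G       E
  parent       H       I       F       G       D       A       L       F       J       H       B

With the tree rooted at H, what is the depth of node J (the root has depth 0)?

5

Climbing from J to the root: J–A–I–D–F–H. That's 5 steps.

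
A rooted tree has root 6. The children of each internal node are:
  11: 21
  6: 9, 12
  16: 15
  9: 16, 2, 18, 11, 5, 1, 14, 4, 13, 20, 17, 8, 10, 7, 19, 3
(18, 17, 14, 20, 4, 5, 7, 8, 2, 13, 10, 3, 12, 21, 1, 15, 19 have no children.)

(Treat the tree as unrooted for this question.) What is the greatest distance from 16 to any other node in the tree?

3

Distances from 16 peak at 3, attained at 21 (12 also at distance 3).
16 – 9 – 11 – 21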